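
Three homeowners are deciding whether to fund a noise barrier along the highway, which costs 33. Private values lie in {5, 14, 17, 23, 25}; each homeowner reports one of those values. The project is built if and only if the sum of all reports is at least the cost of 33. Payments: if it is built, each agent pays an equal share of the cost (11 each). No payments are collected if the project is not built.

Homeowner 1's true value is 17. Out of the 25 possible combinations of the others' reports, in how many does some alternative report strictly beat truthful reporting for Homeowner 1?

1

Others report (5, 5): truth gives 0; report 23 gives 6 > 0. Violating.
Others report (5, 14): truth gives 6; no alternative beats it.
Others report (5, 17): truth gives 6; no alternative beats it.
(Checking all 25 profiles: 1 has a profitable deviation, 24 do not.)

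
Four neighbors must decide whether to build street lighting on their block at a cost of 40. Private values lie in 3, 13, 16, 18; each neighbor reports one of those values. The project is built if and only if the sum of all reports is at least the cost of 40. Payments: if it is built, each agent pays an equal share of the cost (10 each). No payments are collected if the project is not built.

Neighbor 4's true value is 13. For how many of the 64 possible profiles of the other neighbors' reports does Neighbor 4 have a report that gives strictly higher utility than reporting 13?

Others report (3, 3, 16): truth gives 0; report 18 gives 3 > 0. Violating.
Others report (3, 3, 18): truth gives 0; report 16 gives 3 > 0. Violating.
Others report (3, 16, 3): truth gives 0; report 18 gives 3 > 0. Violating.
Others report (3, 18, 3): truth gives 0; report 16 gives 3 > 0. Violating.
Others report (3, 3, 3): truth gives 0; no alternative beats it.
Others report (3, 3, 13): truth gives 0; no alternative beats it.
(Checking all 64 profiles: 6 have a profitable deviation, 58 do not.)

6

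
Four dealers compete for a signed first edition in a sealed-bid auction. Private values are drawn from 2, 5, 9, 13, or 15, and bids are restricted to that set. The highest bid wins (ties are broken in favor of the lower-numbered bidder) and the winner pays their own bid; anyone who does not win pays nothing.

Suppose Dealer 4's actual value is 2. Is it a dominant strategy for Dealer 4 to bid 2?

Yes

Check each profile of the others' bids and compare truth against every alternative bid.
Others bid (2, 2, 2): truth gives 0, best alternative gives -3.
Others bid (2, 2, 5): truth gives 0, best alternative gives 0.
Others bid (2, 2, 9): truth gives 0, best alternative gives 0.
Others bid (2, 2, 13): truth gives 0, best alternative gives 0.
Others bid (2, 2, 15): truth gives 0, best alternative gives 0.
Others bid (2, 5, 2): truth gives 0, best alternative gives 0.
(Remaining 119 profiles checked similarly; truth is weakly best in each.)
In every case the truthful bid is at least as good as any alternative, so it is a dominant strategy.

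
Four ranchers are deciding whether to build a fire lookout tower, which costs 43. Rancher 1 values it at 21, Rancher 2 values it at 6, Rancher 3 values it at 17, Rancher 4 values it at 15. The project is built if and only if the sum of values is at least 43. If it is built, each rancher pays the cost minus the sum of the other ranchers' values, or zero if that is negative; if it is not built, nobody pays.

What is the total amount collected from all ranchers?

Total value 59 ≥ cost 43, so it is built.
Rancher 1: others sum to 38; max(0, 43 - 38) = 5.
Rancher 2: others sum to 53; max(0, 43 - 53) = 0.
Rancher 3: others sum to 42; max(0, 43 - 42) = 1.
Rancher 4: others sum to 44; max(0, 43 - 44) = 0.
Total collected = 5 + 0 + 1 + 0 = 6.

6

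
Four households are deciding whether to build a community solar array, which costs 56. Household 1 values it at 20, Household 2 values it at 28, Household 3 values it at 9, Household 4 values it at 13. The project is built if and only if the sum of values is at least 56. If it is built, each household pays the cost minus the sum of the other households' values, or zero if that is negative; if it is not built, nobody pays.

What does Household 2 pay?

14

Total value 70 ≥ cost 56, so the project is built.
The other households' values sum to 42.
Cost minus that sum is 56 - 42 = 14.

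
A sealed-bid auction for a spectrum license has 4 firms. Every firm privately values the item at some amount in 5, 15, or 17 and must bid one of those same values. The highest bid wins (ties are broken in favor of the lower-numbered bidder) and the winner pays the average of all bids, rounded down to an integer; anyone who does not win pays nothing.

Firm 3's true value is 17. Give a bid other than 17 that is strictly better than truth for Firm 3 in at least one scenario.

15

Suppose Firm 1 bids 5, Firm 2 bids 5 and Firm 4 bids 5.
Bid 17: wins, pays 8, utility 17 - 8 = 9.
Bid 15: wins, pays 7, utility 17 - 7 = 10.
So bidding 15 beats truth here (10 > 9).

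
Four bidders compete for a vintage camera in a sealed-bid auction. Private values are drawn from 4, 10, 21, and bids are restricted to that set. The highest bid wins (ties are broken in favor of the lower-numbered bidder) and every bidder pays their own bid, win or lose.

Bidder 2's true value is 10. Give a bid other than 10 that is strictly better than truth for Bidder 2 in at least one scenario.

4

Suppose Bidder 1 bids 4, Bidder 3 bids 4 and Bidder 4 bids 21.
Bid 10: loses but pays 10, utility -10.
Bid 4: loses but pays 4, utility -4.
So bidding 4 beats truth here (-4 > -10).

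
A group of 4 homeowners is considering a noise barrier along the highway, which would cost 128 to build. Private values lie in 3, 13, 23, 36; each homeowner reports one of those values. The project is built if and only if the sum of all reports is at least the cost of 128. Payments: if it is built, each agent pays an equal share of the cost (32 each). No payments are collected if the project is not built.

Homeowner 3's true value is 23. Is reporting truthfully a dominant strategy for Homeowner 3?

No

Consider the case where Homeowner 1 reports 36, Homeowner 2 reports 36 and Homeowner 4 reports 36.
Truthful report 23: project built, pays 32, utility 23 - 32 = -9.
Report 3 instead: project not built, utility 0.
Since 0 > -9, reporting 3 is strictly better here, so truthful reporting is not dominant.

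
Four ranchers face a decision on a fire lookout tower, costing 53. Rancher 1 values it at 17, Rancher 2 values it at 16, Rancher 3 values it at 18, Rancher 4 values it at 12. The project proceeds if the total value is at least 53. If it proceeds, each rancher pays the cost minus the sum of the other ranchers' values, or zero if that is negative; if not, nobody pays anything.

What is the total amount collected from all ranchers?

Total value 63 ≥ cost 53, so it is built.
Rancher 1: others sum to 46; max(0, 53 - 46) = 7.
Rancher 2: others sum to 47; max(0, 53 - 47) = 6.
Rancher 3: others sum to 45; max(0, 53 - 45) = 8.
Rancher 4: others sum to 51; max(0, 53 - 51) = 2.
Total collected = 7 + 6 + 8 + 2 = 23.

23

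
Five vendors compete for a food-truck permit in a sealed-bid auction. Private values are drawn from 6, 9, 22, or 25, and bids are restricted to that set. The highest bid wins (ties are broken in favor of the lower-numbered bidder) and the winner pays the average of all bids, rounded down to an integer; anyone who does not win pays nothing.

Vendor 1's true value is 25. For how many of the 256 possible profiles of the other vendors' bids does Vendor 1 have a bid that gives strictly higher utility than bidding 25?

52

Others bid (6, 6, 6, 6): truth gives 16; bid 6 gives 19 > 16. Violating.
Others bid (6, 6, 6, 9): truth gives 15; bid 9 gives 18 > 15. Violating.
Others bid (6, 6, 6, 22): truth gives 12; bid 22 gives 13 > 12. Violating.
Others bid (6, 6, 9, 6): truth gives 15; bid 9 gives 18 > 15. Violating.
Others bid (6, 6, 6, 25): truth gives 12; no alternative beats it.
Others bid (6, 6, 9, 22): truth gives 12; no alternative beats it.
(Checking all 256 profiles: 52 have a profitable deviation, 204 do not.)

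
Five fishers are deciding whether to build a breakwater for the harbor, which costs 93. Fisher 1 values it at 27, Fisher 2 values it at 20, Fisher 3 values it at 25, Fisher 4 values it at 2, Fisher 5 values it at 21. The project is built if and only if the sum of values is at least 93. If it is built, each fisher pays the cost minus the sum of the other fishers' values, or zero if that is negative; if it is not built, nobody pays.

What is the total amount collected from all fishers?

Total value 95 ≥ cost 93, so it is built.
Fisher 1: others sum to 68; max(0, 93 - 68) = 25.
Fisher 2: others sum to 75; max(0, 93 - 75) = 18.
Fisher 3: others sum to 70; max(0, 93 - 70) = 23.
Fisher 4: others sum to 93; max(0, 93 - 93) = 0.
Fisher 5: others sum to 74; max(0, 93 - 74) = 19.
Total collected = 25 + 18 + 23 + 0 + 19 = 85.

85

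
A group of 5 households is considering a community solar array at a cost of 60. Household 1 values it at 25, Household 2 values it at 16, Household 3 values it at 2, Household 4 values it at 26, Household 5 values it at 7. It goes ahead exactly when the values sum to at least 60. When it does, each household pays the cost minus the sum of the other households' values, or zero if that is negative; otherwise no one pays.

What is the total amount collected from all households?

19

Total value 76 ≥ cost 60, so it is built.
Household 1: others sum to 51; max(0, 60 - 51) = 9.
Household 2: others sum to 60; max(0, 60 - 60) = 0.
Household 3: others sum to 74; max(0, 60 - 74) = 0.
Household 4: others sum to 50; max(0, 60 - 50) = 10.
Household 5: others sum to 69; max(0, 60 - 69) = 0.
Total collected = 9 + 0 + 0 + 10 + 0 = 19.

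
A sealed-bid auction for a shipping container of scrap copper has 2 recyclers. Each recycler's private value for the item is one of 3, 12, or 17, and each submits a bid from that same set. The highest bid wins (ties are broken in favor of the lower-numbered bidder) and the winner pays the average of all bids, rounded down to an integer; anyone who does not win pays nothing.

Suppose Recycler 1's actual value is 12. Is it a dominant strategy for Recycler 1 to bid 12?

Consider the case where Recycler 2 bids 3.
Truthful bid 12: wins, pays 7, utility 12 - 7 = 5.
Bid 3 instead: wins, pays 3, utility 12 - 3 = 9.
Since 9 > 5, bidding 3 is strictly better here, so truthful bidding is not dominant.

No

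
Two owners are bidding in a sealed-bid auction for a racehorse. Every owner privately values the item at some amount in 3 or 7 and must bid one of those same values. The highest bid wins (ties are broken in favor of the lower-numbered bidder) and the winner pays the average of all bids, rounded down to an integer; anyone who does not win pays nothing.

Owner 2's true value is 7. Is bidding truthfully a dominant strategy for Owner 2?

Check each profile of the others' bids and compare truth against every alternative bid.
Others bid (3): truth gives 2, best alternative gives 0.
Others bid (7): truth gives 0, best alternative gives 0.
In every case the truthful bid is at least as good as any alternative, so it is a dominant strategy.

Yes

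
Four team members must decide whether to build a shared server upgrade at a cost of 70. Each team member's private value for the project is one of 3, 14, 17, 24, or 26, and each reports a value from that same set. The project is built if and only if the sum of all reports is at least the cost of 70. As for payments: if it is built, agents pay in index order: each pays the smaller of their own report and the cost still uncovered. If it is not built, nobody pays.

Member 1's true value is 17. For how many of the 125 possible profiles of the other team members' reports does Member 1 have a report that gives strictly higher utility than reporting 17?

Others report (14, 17, 26): truth gives 0; report 14 gives 3 > 0. Violating.
Others report (14, 24, 24): truth gives 0; report 14 gives 3 > 0. Violating.
Others report (14, 24, 26): truth gives 0; report 14 gives 3 > 0. Violating.
Others report (14, 26, 17): truth gives 0; report 14 gives 3 > 0. Violating.
Others report (3, 3, 3): truth gives 0; no alternative beats it.
Others report (3, 3, 14): truth gives 0; no alternative beats it.
(Checking all 125 profiles: 44 have a profitable deviation, 81 do not.)

44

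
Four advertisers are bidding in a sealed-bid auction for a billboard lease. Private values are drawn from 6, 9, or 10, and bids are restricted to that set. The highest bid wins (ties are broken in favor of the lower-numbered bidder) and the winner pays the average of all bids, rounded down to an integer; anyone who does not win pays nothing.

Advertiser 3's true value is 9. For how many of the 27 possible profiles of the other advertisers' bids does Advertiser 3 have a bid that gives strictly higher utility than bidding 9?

8

Others bid (6, 6, 10): truth gives 0; bid 10 gives 1 > 0. Violating.
Others bid (6, 9, 6): truth gives 0; bid 10 gives 2 > 0. Violating.
Others bid (6, 9, 9): truth gives 0; bid 10 gives 1 > 0. Violating.
Others bid (6, 9, 10): truth gives 0; bid 10 gives 1 > 0. Violating.
Others bid (6, 6, 6): truth gives 3; no alternative beats it.
Others bid (6, 6, 9): truth gives 2; no alternative beats it.
(Checking all 27 profiles: 8 have a profitable deviation, 19 do not.)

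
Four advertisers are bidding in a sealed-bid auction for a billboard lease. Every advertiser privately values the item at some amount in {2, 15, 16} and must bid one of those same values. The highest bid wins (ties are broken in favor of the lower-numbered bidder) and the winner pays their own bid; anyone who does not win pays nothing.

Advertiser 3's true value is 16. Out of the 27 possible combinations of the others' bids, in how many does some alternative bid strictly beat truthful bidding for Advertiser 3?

Others bid (2, 2, 2): truth gives 0; bid 15 gives 1 > 0. Violating.
Others bid (2, 2, 15): truth gives 0; bid 15 gives 1 > 0. Violating.
Others bid (2, 2, 16): truth gives 0; no alternative beats it.
Others bid (2, 15, 2): truth gives 0; no alternative beats it.
(Checking all 27 profiles: 2 have a profitable deviation, 25 do not.)

2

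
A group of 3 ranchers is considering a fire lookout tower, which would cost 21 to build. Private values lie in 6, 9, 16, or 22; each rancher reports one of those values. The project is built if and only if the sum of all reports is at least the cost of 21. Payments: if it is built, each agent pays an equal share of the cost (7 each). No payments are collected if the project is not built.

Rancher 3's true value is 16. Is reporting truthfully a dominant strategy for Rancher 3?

Yes

Check each profile of the others' reports and compare truth against every alternative report.
Others report (6, 6): truth gives 9, best alternative gives 9.
Others report (6, 9): truth gives 9, best alternative gives 9.
Others report (6, 16): truth gives 9, best alternative gives 9.
Others report (6, 22): truth gives 9, best alternative gives 9.
Others report (9, 6): truth gives 9, best alternative gives 9.
Others report (9, 9): truth gives 9, best alternative gives 9.
(Remaining 10 profiles checked similarly; truth is weakly best in each.)
In every case the truthful report is at least as good as any alternative, so it is a dominant strategy.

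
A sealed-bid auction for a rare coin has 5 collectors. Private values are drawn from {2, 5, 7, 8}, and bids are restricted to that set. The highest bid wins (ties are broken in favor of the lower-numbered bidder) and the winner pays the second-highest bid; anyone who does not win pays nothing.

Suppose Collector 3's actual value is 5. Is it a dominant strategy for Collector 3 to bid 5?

Yes

Check each profile of the others' bids and compare truth against every alternative bid.
Others bid (2, 2, 2, 2): truth gives 3, best alternative gives 3.
Others bid (2, 2, 2, 5): truth gives 0, best alternative gives 0.
Others bid (2, 2, 2, 7): truth gives 0, best alternative gives 0.
Others bid (2, 2, 2, 8): truth gives 0, best alternative gives 0.
Others bid (2, 2, 5, 2): truth gives 0, best alternative gives 0.
Others bid (2, 2, 5, 5): truth gives 0, best alternative gives 0.
(Remaining 250 profiles checked similarly; truth is weakly best in each.)
In every case the truthful bid is at least as good as any alternative, so it is a dominant strategy.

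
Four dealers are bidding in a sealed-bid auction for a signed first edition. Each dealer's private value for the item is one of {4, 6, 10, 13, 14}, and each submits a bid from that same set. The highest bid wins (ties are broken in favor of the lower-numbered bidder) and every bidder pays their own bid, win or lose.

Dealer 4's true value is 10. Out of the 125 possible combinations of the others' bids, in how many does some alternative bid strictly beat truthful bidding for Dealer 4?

118

Others bid (4, 4, 4): truth gives 0; bid 6 gives 4 > 0. Violating.
Others bid (4, 4, 10): truth gives -10; bid 13 gives -3 > -10. Violating.
Others bid (4, 4, 13): truth gives -10; bid 4 gives -4 > -10. Violating.
Others bid (4, 4, 14): truth gives -10; bid 4 gives -4 > -10. Violating.
Others bid (4, 4, 6): truth gives 0; no alternative beats it.
Others bid (4, 6, 4): truth gives 0; no alternative beats it.
(Checking all 125 profiles: 118 have a profitable deviation, 7 do not.)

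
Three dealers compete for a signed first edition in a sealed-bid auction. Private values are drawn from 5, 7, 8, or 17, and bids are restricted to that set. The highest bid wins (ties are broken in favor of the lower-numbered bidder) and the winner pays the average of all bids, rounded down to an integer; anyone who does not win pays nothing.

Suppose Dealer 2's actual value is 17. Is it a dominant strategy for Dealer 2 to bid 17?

Consider the case where Dealer 1 bids 5 and Dealer 3 bids 5.
Truthful bid 17: wins, pays 9, utility 17 - 9 = 8.
Bid 7 instead: wins, pays 5, utility 17 - 5 = 12.
Since 12 > 8, bidding 7 is strictly better here, so truthful bidding is not dominant.

No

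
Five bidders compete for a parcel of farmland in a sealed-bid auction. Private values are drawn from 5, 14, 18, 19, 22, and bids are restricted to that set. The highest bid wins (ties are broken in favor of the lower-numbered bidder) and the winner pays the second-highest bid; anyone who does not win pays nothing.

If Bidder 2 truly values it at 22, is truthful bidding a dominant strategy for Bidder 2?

Yes

Check each profile of the others' bids and compare truth against every alternative bid.
Others bid (19, 5, 5, 5): truth gives 3, best alternative gives 0.
Others bid (19, 5, 5, 14): truth gives 3, best alternative gives 0.
Others bid (19, 5, 5, 18): truth gives 3, best alternative gives 0.
Others bid (19, 5, 5, 19): truth gives 3, best alternative gives 0.
Others bid (19, 5, 14, 5): truth gives 3, best alternative gives 0.
Others bid (19, 5, 14, 14): truth gives 3, best alternative gives 0.
(Remaining 619 profiles checked similarly; truth is weakly best in each.)
In every case the truthful bid is at least as good as any alternative, so it is a dominant strategy.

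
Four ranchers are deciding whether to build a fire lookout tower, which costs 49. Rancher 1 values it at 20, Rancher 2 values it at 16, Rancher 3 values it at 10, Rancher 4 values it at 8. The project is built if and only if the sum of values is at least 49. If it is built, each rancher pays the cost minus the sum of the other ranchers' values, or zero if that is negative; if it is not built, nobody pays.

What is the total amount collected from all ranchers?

Total value 54 ≥ cost 49, so it is built.
Rancher 1: others sum to 34; max(0, 49 - 34) = 15.
Rancher 2: others sum to 38; max(0, 49 - 38) = 11.
Rancher 3: others sum to 44; max(0, 49 - 44) = 5.
Rancher 4: others sum to 46; max(0, 49 - 46) = 3.
Total collected = 15 + 11 + 5 + 3 = 34.

34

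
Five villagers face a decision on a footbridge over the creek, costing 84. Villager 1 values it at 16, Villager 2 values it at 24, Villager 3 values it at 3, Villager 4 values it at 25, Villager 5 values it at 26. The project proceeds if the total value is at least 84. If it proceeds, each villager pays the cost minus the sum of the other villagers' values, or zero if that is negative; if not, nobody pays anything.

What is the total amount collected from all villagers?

51

Total value 94 ≥ cost 84, so it is built.
Villager 1: others sum to 78; max(0, 84 - 78) = 6.
Villager 2: others sum to 70; max(0, 84 - 70) = 14.
Villager 3: others sum to 91; max(0, 84 - 91) = 0.
Villager 4: others sum to 69; max(0, 84 - 69) = 15.
Villager 5: others sum to 68; max(0, 84 - 68) = 16.
Total collected = 6 + 14 + 0 + 15 + 16 = 51.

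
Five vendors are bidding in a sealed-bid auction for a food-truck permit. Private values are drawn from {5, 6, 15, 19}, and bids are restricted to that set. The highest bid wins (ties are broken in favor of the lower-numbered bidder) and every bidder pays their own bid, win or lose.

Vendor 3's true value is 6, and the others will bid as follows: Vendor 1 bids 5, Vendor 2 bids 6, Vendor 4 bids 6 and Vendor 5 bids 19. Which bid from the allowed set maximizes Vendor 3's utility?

Bid 5: loses but pays 5, utility -5.
Bid 6: loses but pays 6, utility -6.
Bid 15: loses but pays 15, utility -15.
Bid 19: wins, pays 19, utility 6 - 19 = -13.
The best choice is 5 with utility -5.

5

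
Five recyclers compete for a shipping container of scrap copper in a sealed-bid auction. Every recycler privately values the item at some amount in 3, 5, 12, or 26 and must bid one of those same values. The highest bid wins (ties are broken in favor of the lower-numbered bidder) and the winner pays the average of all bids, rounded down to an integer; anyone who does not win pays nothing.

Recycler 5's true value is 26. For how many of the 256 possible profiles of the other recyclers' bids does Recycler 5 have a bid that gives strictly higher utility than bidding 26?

Others bid (3, 3, 3, 3): truth gives 19; bid 5 gives 23 > 19. Violating.
Others bid (3, 3, 3, 5): truth gives 18; bid 12 gives 21 > 18. Violating.
Others bid (3, 3, 5, 3): truth gives 18; bid 12 gives 21 > 18. Violating.
Others bid (3, 3, 5, 5): truth gives 18; bid 12 gives 21 > 18. Violating.
Others bid (3, 3, 3, 12): truth gives 17; no alternative beats it.
Others bid (3, 3, 3, 26): truth gives 0; no alternative beats it.
(Checking all 256 profiles: 16 have a profitable deviation, 240 do not.)

16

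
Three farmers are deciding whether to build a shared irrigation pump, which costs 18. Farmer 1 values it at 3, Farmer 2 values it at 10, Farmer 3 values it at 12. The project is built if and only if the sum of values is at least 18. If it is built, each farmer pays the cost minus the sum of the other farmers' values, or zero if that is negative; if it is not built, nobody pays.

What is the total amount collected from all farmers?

Total value 25 ≥ cost 18, so it is built.
Farmer 1: others sum to 22; max(0, 18 - 22) = 0.
Farmer 2: others sum to 15; max(0, 18 - 15) = 3.
Farmer 3: others sum to 13; max(0, 18 - 13) = 5.
Total collected = 0 + 3 + 5 = 8.

8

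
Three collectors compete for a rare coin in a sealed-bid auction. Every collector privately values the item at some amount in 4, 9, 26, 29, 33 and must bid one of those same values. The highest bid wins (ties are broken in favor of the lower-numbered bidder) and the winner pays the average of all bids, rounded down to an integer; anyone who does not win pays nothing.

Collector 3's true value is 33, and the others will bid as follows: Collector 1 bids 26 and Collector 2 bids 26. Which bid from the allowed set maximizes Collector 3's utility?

Bid 4: loses, pays 0, utility 0.
Bid 9: loses, pays 0, utility 0.
Bid 26: loses, pays 0, utility 0.
Bid 29: wins, pays 27, utility 33 - 27 = 6.
Bid 33: wins, pays 28, utility 33 - 28 = 5.
The best choice is 29 with utility 6.

29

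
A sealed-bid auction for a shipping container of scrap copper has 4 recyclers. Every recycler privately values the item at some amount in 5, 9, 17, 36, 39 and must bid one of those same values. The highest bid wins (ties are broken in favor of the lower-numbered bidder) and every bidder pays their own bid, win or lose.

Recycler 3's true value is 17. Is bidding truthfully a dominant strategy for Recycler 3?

Consider the case where Recycler 1 bids 5, Recycler 2 bids 5 and Recycler 4 bids 5.
Truthful bid 17: wins, pays 17, utility 17 - 17 = 0.
Bid 9 instead: wins, pays 9, utility 17 - 9 = 8.
Since 8 > 0, bidding 9 is strictly better here, so truthful bidding is not dominant.

No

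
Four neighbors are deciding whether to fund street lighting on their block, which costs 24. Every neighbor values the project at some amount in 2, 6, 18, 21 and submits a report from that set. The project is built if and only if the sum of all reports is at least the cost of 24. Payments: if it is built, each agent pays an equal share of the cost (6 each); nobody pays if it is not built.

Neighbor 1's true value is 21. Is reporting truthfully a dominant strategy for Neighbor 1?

Yes

Check each profile of the others' reports and compare truth against every alternative report.
Others report (2, 2, 2): truth gives 15, best alternative gives 15.
Others report (2, 2, 6): truth gives 15, best alternative gives 15.
Others report (2, 2, 18): truth gives 15, best alternative gives 15.
Others report (2, 2, 21): truth gives 15, best alternative gives 15.
Others report (2, 6, 2): truth gives 15, best alternative gives 15.
Others report (2, 6, 6): truth gives 15, best alternative gives 15.
(Remaining 58 profiles checked similarly; truth is weakly best in each.)
In every case the truthful report is at least as good as any alternative, so it is a dominant strategy.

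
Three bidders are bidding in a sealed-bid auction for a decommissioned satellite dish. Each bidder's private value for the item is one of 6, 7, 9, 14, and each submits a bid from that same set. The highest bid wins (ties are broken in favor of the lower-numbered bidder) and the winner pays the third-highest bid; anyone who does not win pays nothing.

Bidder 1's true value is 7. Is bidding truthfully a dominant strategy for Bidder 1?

No

Consider the case where Bidder 2 bids 6 and Bidder 3 bids 9.
Truthful bid 7: loses, pays 0, utility 0.
Bid 9 instead: wins, pays 6, utility 7 - 6 = 1.
Since 1 > 0, bidding 9 is strictly better here, so truthful bidding is not dominant.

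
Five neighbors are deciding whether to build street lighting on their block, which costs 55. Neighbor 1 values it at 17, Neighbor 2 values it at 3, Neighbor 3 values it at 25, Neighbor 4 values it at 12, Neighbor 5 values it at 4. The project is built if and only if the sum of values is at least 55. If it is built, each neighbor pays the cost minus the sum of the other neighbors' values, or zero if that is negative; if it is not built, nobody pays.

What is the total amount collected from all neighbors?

36

Total value 61 ≥ cost 55, so it is built.
Neighbor 1: others sum to 44; max(0, 55 - 44) = 11.
Neighbor 2: others sum to 58; max(0, 55 - 58) = 0.
Neighbor 3: others sum to 36; max(0, 55 - 36) = 19.
Neighbor 4: others sum to 49; max(0, 55 - 49) = 6.
Neighbor 5: others sum to 57; max(0, 55 - 57) = 0.
Total collected = 11 + 0 + 19 + 6 + 0 = 36.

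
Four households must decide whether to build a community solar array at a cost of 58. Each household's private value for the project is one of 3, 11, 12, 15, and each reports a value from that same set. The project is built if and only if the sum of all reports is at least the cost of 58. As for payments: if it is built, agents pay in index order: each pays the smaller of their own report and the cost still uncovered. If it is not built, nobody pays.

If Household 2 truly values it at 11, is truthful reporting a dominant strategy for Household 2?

Yes

Check each profile of the others' reports and compare truth against every alternative report.
Others report (3, 3, 3): truth gives 0, best alternative gives 0.
Others report (3, 3, 11): truth gives 0, best alternative gives 0.
Others report (3, 3, 12): truth gives 0, best alternative gives 0.
Others report (3, 3, 15): truth gives 0, best alternative gives 0.
Others report (3, 11, 3): truth gives 0, best alternative gives 0.
Others report (3, 11, 11): truth gives 0, best alternative gives 0.
(Remaining 58 profiles checked similarly; truth is weakly best in each.)
In every case the truthful report is at least as good as any alternative, so it is a dominant strategy.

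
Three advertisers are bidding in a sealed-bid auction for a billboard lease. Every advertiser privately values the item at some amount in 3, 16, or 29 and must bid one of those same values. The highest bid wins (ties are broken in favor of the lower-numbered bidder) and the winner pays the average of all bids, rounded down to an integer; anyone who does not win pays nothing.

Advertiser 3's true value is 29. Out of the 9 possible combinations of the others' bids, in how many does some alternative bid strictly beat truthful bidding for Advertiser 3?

1

Others bid (3, 3): truth gives 18; bid 16 gives 22 > 18. Violating.
Others bid (3, 16): truth gives 13; no alternative beats it.
Others bid (3, 29): truth gives 0; no alternative beats it.
(Checking all 9 profiles: 1 has a profitable deviation, 8 do not.)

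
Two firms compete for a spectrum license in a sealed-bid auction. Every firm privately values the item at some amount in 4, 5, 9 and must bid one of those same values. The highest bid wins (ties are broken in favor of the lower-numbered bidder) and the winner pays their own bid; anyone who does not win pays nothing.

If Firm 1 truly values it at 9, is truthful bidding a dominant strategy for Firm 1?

No

Consider the case where Firm 2 bids 4.
Truthful bid 9: wins, pays 9, utility 9 - 9 = 0.
Bid 4 instead: wins, pays 4, utility 9 - 4 = 5.
Since 5 > 0, bidding 4 is strictly better here, so truthful bidding is not dominant.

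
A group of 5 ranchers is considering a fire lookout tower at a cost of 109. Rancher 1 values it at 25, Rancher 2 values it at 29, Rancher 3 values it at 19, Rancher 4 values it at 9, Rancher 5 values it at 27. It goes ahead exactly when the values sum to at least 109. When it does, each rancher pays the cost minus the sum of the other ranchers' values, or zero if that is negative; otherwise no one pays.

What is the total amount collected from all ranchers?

Total value 109 ≥ cost 109, so it is built.
Rancher 1: others sum to 84; max(0, 109 - 84) = 25.
Rancher 2: others sum to 80; max(0, 109 - 80) = 29.
Rancher 3: others sum to 90; max(0, 109 - 90) = 19.
Rancher 4: others sum to 100; max(0, 109 - 100) = 9.
Rancher 5: others sum to 82; max(0, 109 - 82) = 27.
Total collected = 25 + 29 + 19 + 9 + 27 = 109.

109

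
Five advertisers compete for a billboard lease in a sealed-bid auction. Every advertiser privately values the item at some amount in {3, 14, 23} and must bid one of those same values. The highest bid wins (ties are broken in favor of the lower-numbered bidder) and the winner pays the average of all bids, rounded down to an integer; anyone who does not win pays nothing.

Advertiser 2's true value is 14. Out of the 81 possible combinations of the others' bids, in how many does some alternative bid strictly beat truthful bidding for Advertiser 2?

Others bid (3, 3, 3, 23): truth gives 0; bid 23 gives 3 > 0. Violating.
Others bid (3, 3, 14, 23): truth gives 0; bid 23 gives 1 > 0. Violating.
Others bid (3, 3, 23, 3): truth gives 0; bid 23 gives 3 > 0. Violating.
Others bid (3, 3, 23, 14): truth gives 0; bid 23 gives 1 > 0. Violating.
Others bid (3, 3, 3, 3): truth gives 9; no alternative beats it.
Others bid (3, 3, 3, 14): truth gives 7; no alternative beats it.
(Checking all 81 profiles: 19 have a profitable deviation, 62 do not.)

19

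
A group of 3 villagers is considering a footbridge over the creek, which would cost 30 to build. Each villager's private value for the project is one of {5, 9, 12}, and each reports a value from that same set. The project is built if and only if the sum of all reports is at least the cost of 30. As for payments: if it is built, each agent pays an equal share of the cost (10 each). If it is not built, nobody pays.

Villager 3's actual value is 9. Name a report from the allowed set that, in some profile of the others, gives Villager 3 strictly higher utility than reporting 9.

Suppose Villager 1 reports 9 and Villager 2 reports 12.
Report 9: project built, pays 10, utility 9 - 10 = -1.
Report 5: project not built, utility 0.
So reporting 5 beats truth here (0 > -1).

5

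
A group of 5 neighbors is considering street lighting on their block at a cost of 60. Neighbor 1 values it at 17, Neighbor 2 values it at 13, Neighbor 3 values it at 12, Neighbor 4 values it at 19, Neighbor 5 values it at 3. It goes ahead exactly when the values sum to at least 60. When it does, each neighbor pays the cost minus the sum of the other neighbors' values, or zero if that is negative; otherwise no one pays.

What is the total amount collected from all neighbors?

Total value 64 ≥ cost 60, so it is built.
Neighbor 1: others sum to 47; max(0, 60 - 47) = 13.
Neighbor 2: others sum to 51; max(0, 60 - 51) = 9.
Neighbor 3: others sum to 52; max(0, 60 - 52) = 8.
Neighbor 4: others sum to 45; max(0, 60 - 45) = 15.
Neighbor 5: others sum to 61; max(0, 60 - 61) = 0.
Total collected = 13 + 9 + 8 + 15 + 0 = 45.

45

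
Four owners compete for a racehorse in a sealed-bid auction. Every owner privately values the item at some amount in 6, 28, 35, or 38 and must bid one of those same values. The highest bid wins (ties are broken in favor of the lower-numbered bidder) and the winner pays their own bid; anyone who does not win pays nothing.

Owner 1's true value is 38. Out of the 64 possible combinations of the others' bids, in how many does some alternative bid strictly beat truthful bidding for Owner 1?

27

Others bid (6, 6, 6): truth gives 0; bid 6 gives 32 > 0. Violating.
Others bid (6, 6, 28): truth gives 0; bid 28 gives 10 > 0. Violating.
Others bid (6, 6, 35): truth gives 0; bid 35 gives 3 > 0. Violating.
Others bid (6, 28, 6): truth gives 0; bid 28 gives 10 > 0. Violating.
Others bid (6, 6, 38): truth gives 0; no alternative beats it.
Others bid (6, 28, 38): truth gives 0; no alternative beats it.
(Checking all 64 profiles: 27 have a profitable deviation, 37 do not.)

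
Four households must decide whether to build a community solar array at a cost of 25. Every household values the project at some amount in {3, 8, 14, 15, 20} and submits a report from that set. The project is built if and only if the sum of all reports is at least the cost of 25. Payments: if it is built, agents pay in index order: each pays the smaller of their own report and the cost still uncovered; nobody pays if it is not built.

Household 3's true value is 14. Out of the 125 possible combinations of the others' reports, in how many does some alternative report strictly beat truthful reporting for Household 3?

32

Others report (3, 3, 14): truth gives 0; report 8 gives 6 > 0. Violating.
Others report (3, 3, 15): truth gives 0; report 8 gives 6 > 0. Violating.
Others report (3, 3, 20): truth gives 0; report 3 gives 11 > 0. Violating.
Others report (3, 8, 8): truth gives 0; report 8 gives 6 > 0. Violating.
Others report (3, 3, 3): truth gives 0; no alternative beats it.
Others report (3, 3, 8): truth gives 0; no alternative beats it.
(Checking all 125 profiles: 32 have a profitable deviation, 93 do not.)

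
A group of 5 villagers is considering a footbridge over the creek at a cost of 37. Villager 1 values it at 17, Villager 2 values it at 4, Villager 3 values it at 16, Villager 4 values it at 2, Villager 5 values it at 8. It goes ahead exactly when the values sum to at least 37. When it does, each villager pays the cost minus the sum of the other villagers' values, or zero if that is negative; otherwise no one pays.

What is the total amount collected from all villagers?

13

Total value 47 ≥ cost 37, so it is built.
Villager 1: others sum to 30; max(0, 37 - 30) = 7.
Villager 2: others sum to 43; max(0, 37 - 43) = 0.
Villager 3: others sum to 31; max(0, 37 - 31) = 6.
Villager 4: others sum to 45; max(0, 37 - 45) = 0.
Villager 5: others sum to 39; max(0, 37 - 39) = 0.
Total collected = 7 + 0 + 6 + 0 + 0 = 13.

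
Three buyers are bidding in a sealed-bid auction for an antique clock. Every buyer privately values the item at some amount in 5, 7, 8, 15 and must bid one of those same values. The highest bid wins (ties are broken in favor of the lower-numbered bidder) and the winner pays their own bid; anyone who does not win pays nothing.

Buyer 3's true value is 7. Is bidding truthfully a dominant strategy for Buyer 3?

Check each profile of the others' bids and compare truth against every alternative bid.
Others bid (5, 5): truth gives 0, best alternative gives 0.
Others bid (5, 7): truth gives 0, best alternative gives 0.
Others bid (5, 8): truth gives 0, best alternative gives 0.
Others bid (5, 15): truth gives 0, best alternative gives 0.
Others bid (7, 5): truth gives 0, best alternative gives 0.
Others bid (7, 7): truth gives 0, best alternative gives 0.
(Remaining 10 profiles checked similarly; truth is weakly best in each.)
In every case the truthful bid is at least as good as any alternative, so it is a dominant strategy.

Yes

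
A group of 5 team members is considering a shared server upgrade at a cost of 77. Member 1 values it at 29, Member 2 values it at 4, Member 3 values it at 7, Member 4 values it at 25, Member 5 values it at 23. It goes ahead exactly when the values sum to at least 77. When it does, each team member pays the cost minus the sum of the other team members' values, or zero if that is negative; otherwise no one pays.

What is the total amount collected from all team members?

Total value 88 ≥ cost 77, so it is built.
Member 1: others sum to 59; max(0, 77 - 59) = 18.
Member 2: others sum to 84; max(0, 77 - 84) = 0.
Member 3: others sum to 81; max(0, 77 - 81) = 0.
Member 4: others sum to 63; max(0, 77 - 63) = 14.
Member 5: others sum to 65; max(0, 77 - 65) = 12.
Total collected = 18 + 0 + 0 + 14 + 12 = 44.

44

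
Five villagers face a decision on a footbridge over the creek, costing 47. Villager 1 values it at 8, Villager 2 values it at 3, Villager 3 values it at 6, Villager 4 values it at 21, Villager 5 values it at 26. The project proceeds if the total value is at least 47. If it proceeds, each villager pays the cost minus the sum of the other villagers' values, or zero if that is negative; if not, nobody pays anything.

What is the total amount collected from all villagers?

13

Total value 64 ≥ cost 47, so it is built.
Villager 1: others sum to 56; max(0, 47 - 56) = 0.
Villager 2: others sum to 61; max(0, 47 - 61) = 0.
Villager 3: others sum to 58; max(0, 47 - 58) = 0.
Villager 4: others sum to 43; max(0, 47 - 43) = 4.
Villager 5: others sum to 38; max(0, 47 - 38) = 9.
Total collected = 0 + 0 + 0 + 4 + 9 = 13.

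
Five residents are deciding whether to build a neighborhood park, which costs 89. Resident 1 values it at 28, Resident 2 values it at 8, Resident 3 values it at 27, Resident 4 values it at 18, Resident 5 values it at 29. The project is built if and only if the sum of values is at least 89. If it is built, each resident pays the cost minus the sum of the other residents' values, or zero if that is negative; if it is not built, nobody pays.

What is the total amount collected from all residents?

21

Total value 110 ≥ cost 89, so it is built.
Resident 1: others sum to 82; max(0, 89 - 82) = 7.
Resident 2: others sum to 102; max(0, 89 - 102) = 0.
Resident 3: others sum to 83; max(0, 89 - 83) = 6.
Resident 4: others sum to 92; max(0, 89 - 92) = 0.
Resident 5: others sum to 81; max(0, 89 - 81) = 8.
Total collected = 7 + 0 + 6 + 0 + 8 = 21.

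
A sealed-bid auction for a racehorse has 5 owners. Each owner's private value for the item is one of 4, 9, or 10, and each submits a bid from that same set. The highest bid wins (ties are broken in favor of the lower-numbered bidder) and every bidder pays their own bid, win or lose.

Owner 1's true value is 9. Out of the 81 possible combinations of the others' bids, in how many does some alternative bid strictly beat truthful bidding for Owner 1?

Others bid (4, 4, 4, 4): truth gives 0; bid 4 gives 5 > 0. Violating.
Others bid (4, 4, 4, 10): truth gives -9; bid 10 gives -1 > -9. Violating.
Others bid (4, 4, 9, 10): truth gives -9; bid 10 gives -1 > -9. Violating.
Others bid (4, 4, 10, 4): truth gives -9; bid 10 gives -1 > -9. Violating.
Others bid (4, 4, 4, 9): truth gives 0; no alternative beats it.
Others bid (4, 4, 9, 4): truth gives 0; no alternative beats it.
(Checking all 81 profiles: 66 have a profitable deviation, 15 do not.)

66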